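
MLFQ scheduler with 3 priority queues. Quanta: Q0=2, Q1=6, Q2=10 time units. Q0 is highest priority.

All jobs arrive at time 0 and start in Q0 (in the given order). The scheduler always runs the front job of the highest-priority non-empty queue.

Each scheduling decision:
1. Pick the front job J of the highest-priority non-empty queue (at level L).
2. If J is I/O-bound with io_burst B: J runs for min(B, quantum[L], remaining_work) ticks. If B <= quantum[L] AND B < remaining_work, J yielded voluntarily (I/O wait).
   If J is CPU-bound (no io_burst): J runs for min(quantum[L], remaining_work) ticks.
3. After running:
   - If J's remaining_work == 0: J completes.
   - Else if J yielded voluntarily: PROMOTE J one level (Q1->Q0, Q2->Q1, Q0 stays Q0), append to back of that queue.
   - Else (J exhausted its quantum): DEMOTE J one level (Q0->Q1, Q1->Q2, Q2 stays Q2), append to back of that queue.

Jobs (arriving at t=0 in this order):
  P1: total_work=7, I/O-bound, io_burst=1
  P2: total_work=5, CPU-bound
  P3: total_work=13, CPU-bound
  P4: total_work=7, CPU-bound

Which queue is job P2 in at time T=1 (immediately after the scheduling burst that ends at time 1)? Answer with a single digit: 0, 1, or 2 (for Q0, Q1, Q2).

Answer: 0

Derivation:
t=0-1: P1@Q0 runs 1, rem=6, I/O yield, promote→Q0. Q0=[P2,P3,P4,P1] Q1=[] Q2=[]
t=1-3: P2@Q0 runs 2, rem=3, quantum used, demote→Q1. Q0=[P3,P4,P1] Q1=[P2] Q2=[]
t=3-5: P3@Q0 runs 2, rem=11, quantum used, demote→Q1. Q0=[P4,P1] Q1=[P2,P3] Q2=[]
t=5-7: P4@Q0 runs 2, rem=5, quantum used, demote→Q1. Q0=[P1] Q1=[P2,P3,P4] Q2=[]
t=7-8: P1@Q0 runs 1, rem=5, I/O yield, promote→Q0. Q0=[P1] Q1=[P2,P3,P4] Q2=[]
t=8-9: P1@Q0 runs 1, rem=4, I/O yield, promote→Q0. Q0=[P1] Q1=[P2,P3,P4] Q2=[]
t=9-10: P1@Q0 runs 1, rem=3, I/O yield, promote→Q0. Q0=[P1] Q1=[P2,P3,P4] Q2=[]
t=10-11: P1@Q0 runs 1, rem=2, I/O yield, promote→Q0. Q0=[P1] Q1=[P2,P3,P4] Q2=[]
t=11-12: P1@Q0 runs 1, rem=1, I/O yield, promote→Q0. Q0=[P1] Q1=[P2,P3,P4] Q2=[]
t=12-13: P1@Q0 runs 1, rem=0, completes. Q0=[] Q1=[P2,P3,P4] Q2=[]
t=13-16: P2@Q1 runs 3, rem=0, completes. Q0=[] Q1=[P3,P4] Q2=[]
t=16-22: P3@Q1 runs 6, rem=5, quantum used, demote→Q2. Q0=[] Q1=[P4] Q2=[P3]
t=22-27: P4@Q1 runs 5, rem=0, completes. Q0=[] Q1=[] Q2=[P3]
t=27-32: P3@Q2 runs 5, rem=0, completes. Q0=[] Q1=[] Q2=[]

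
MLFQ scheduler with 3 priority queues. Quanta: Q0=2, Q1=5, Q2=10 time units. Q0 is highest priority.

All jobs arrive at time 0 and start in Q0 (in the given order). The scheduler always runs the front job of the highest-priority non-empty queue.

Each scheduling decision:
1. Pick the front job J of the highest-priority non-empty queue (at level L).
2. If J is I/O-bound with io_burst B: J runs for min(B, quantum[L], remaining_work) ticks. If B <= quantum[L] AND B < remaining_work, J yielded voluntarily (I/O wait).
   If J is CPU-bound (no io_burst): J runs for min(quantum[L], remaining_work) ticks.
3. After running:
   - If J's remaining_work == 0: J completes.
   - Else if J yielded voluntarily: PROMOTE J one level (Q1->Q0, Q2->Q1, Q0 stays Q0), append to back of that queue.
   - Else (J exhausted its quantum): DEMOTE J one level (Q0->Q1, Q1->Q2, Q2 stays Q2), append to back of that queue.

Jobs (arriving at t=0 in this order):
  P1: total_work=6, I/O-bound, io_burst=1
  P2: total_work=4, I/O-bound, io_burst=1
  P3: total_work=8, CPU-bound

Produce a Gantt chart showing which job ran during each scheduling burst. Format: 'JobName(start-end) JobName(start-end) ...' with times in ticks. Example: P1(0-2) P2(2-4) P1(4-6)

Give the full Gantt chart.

Answer: P1(0-1) P2(1-2) P3(2-4) P1(4-5) P2(5-6) P1(6-7) P2(7-8) P1(8-9) P2(9-10) P1(10-11) P1(11-12) P3(12-17) P3(17-18)

Derivation:
t=0-1: P1@Q0 runs 1, rem=5, I/O yield, promote→Q0. Q0=[P2,P3,P1] Q1=[] Q2=[]
t=1-2: P2@Q0 runs 1, rem=3, I/O yield, promote→Q0. Q0=[P3,P1,P2] Q1=[] Q2=[]
t=2-4: P3@Q0 runs 2, rem=6, quantum used, demote→Q1. Q0=[P1,P2] Q1=[P3] Q2=[]
t=4-5: P1@Q0 runs 1, rem=4, I/O yield, promote→Q0. Q0=[P2,P1] Q1=[P3] Q2=[]
t=5-6: P2@Q0 runs 1, rem=2, I/O yield, promote→Q0. Q0=[P1,P2] Q1=[P3] Q2=[]
t=6-7: P1@Q0 runs 1, rem=3, I/O yield, promote→Q0. Q0=[P2,P1] Q1=[P3] Q2=[]
t=7-8: P2@Q0 runs 1, rem=1, I/O yield, promote→Q0. Q0=[P1,P2] Q1=[P3] Q2=[]
t=8-9: P1@Q0 runs 1, rem=2, I/O yield, promote→Q0. Q0=[P2,P1] Q1=[P3] Q2=[]
t=9-10: P2@Q0 runs 1, rem=0, completes. Q0=[P1] Q1=[P3] Q2=[]
t=10-11: P1@Q0 runs 1, rem=1, I/O yield, promote→Q0. Q0=[P1] Q1=[P3] Q2=[]
t=11-12: P1@Q0 runs 1, rem=0, completes. Q0=[] Q1=[P3] Q2=[]
t=12-17: P3@Q1 runs 5, rem=1, quantum used, demote→Q2. Q0=[] Q1=[] Q2=[P3]
t=17-18: P3@Q2 runs 1, rem=0, completes. Q0=[] Q1=[] Q2=[]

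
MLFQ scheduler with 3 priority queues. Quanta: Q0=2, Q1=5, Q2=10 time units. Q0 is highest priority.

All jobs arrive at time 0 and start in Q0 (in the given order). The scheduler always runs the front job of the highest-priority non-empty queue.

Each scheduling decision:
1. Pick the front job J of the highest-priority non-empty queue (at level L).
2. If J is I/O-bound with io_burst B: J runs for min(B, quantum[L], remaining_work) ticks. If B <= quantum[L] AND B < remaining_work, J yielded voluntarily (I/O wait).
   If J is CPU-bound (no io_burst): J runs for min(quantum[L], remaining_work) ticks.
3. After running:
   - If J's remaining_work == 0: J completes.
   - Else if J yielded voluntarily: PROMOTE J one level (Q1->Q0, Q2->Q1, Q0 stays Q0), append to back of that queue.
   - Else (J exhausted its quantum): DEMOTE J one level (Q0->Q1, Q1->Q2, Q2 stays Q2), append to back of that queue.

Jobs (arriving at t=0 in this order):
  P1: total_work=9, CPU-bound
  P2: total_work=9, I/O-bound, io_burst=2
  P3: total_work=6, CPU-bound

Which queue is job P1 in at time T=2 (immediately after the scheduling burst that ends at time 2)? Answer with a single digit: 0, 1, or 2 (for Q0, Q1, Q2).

Answer: 1

Derivation:
t=0-2: P1@Q0 runs 2, rem=7, quantum used, demote→Q1. Q0=[P2,P3] Q1=[P1] Q2=[]
t=2-4: P2@Q0 runs 2, rem=7, I/O yield, promote→Q0. Q0=[P3,P2] Q1=[P1] Q2=[]
t=4-6: P3@Q0 runs 2, rem=4, quantum used, demote→Q1. Q0=[P2] Q1=[P1,P3] Q2=[]
t=6-8: P2@Q0 runs 2, rem=5, I/O yield, promote→Q0. Q0=[P2] Q1=[P1,P3] Q2=[]
t=8-10: P2@Q0 runs 2, rem=3, I/O yield, promote→Q0. Q0=[P2] Q1=[P1,P3] Q2=[]
t=10-12: P2@Q0 runs 2, rem=1, I/O yield, promote→Q0. Q0=[P2] Q1=[P1,P3] Q2=[]
t=12-13: P2@Q0 runs 1, rem=0, completes. Q0=[] Q1=[P1,P3] Q2=[]
t=13-18: P1@Q1 runs 5, rem=2, quantum used, demote→Q2. Q0=[] Q1=[P3] Q2=[P1]
t=18-22: P3@Q1 runs 4, rem=0, completes. Q0=[] Q1=[] Q2=[P1]
t=22-24: P1@Q2 runs 2, rem=0, completes. Q0=[] Q1=[] Q2=[]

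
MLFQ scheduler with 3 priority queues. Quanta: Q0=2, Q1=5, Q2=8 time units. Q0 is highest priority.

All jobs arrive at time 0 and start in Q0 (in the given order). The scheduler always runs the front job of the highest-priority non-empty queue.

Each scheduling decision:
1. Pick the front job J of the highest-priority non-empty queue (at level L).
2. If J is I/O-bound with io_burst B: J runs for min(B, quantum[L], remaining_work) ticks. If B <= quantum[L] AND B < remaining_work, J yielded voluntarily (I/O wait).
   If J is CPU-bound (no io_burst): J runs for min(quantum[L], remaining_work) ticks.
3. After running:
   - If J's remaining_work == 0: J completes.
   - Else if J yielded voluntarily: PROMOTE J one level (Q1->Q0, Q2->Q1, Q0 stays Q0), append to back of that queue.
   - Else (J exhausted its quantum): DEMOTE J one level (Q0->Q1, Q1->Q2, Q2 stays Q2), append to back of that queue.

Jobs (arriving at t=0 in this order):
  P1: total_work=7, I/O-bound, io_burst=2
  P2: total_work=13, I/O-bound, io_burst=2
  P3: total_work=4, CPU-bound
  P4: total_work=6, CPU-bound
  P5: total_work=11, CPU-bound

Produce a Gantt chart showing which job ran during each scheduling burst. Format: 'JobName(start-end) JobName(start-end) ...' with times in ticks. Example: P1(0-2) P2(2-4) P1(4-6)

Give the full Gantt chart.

t=0-2: P1@Q0 runs 2, rem=5, I/O yield, promote→Q0. Q0=[P2,P3,P4,P5,P1] Q1=[] Q2=[]
t=2-4: P2@Q0 runs 2, rem=11, I/O yield, promote→Q0. Q0=[P3,P4,P5,P1,P2] Q1=[] Q2=[]
t=4-6: P3@Q0 runs 2, rem=2, quantum used, demote→Q1. Q0=[P4,P5,P1,P2] Q1=[P3] Q2=[]
t=6-8: P4@Q0 runs 2, rem=4, quantum used, demote→Q1. Q0=[P5,P1,P2] Q1=[P3,P4] Q2=[]
t=8-10: P5@Q0 runs 2, rem=9, quantum used, demote→Q1. Q0=[P1,P2] Q1=[P3,P4,P5] Q2=[]
t=10-12: P1@Q0 runs 2, rem=3, I/O yield, promote→Q0. Q0=[P2,P1] Q1=[P3,P4,P5] Q2=[]
t=12-14: P2@Q0 runs 2, rem=9, I/O yield, promote→Q0. Q0=[P1,P2] Q1=[P3,P4,P5] Q2=[]
t=14-16: P1@Q0 runs 2, rem=1, I/O yield, promote→Q0. Q0=[P2,P1] Q1=[P3,P4,P5] Q2=[]
t=16-18: P2@Q0 runs 2, rem=7, I/O yield, promote→Q0. Q0=[P1,P2] Q1=[P3,P4,P5] Q2=[]
t=18-19: P1@Q0 runs 1, rem=0, completes. Q0=[P2] Q1=[P3,P4,P5] Q2=[]
t=19-21: P2@Q0 runs 2, rem=5, I/O yield, promote→Q0. Q0=[P2] Q1=[P3,P4,P5] Q2=[]
t=21-23: P2@Q0 runs 2, rem=3, I/O yield, promote→Q0. Q0=[P2] Q1=[P3,P4,P5] Q2=[]
t=23-25: P2@Q0 runs 2, rem=1, I/O yield, promote→Q0. Q0=[P2] Q1=[P3,P4,P5] Q2=[]
t=25-26: P2@Q0 runs 1, rem=0, completes. Q0=[] Q1=[P3,P4,P5] Q2=[]
t=26-28: P3@Q1 runs 2, rem=0, completes. Q0=[] Q1=[P4,P5] Q2=[]
t=28-32: P4@Q1 runs 4, rem=0, completes. Q0=[] Q1=[P5] Q2=[]
t=32-37: P5@Q1 runs 5, rem=4, quantum used, demote→Q2. Q0=[] Q1=[] Q2=[P5]
t=37-41: P5@Q2 runs 4, rem=0, completes. Q0=[] Q1=[] Q2=[]

Answer: P1(0-2) P2(2-4) P3(4-6) P4(6-8) P5(8-10) P1(10-12) P2(12-14) P1(14-16) P2(16-18) P1(18-19) P2(19-21) P2(21-23) P2(23-25) P2(25-26) P3(26-28) P4(28-32) P5(32-37) P5(37-41)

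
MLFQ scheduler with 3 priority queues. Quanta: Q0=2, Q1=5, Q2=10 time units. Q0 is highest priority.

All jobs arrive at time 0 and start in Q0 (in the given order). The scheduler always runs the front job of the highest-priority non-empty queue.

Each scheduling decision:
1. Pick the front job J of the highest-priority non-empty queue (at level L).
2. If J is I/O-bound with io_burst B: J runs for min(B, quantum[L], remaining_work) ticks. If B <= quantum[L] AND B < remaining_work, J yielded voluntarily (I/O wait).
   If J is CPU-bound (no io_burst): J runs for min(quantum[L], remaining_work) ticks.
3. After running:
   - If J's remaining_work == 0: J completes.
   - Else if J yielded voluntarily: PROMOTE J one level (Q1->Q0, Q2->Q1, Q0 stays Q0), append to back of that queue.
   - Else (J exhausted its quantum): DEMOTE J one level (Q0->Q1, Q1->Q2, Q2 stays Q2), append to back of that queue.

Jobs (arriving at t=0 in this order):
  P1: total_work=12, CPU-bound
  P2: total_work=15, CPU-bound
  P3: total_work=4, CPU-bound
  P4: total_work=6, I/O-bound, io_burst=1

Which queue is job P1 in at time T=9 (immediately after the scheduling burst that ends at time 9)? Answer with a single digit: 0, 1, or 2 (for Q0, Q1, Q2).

t=0-2: P1@Q0 runs 2, rem=10, quantum used, demote→Q1. Q0=[P2,P3,P4] Q1=[P1] Q2=[]
t=2-4: P2@Q0 runs 2, rem=13, quantum used, demote→Q1. Q0=[P3,P4] Q1=[P1,P2] Q2=[]
t=4-6: P3@Q0 runs 2, rem=2, quantum used, demote→Q1. Q0=[P4] Q1=[P1,P2,P3] Q2=[]
t=6-7: P4@Q0 runs 1, rem=5, I/O yield, promote→Q0. Q0=[P4] Q1=[P1,P2,P3] Q2=[]
t=7-8: P4@Q0 runs 1, rem=4, I/O yield, promote→Q0. Q0=[P4] Q1=[P1,P2,P3] Q2=[]
t=8-9: P4@Q0 runs 1, rem=3, I/O yield, promote→Q0. Q0=[P4] Q1=[P1,P2,P3] Q2=[]
t=9-10: P4@Q0 runs 1, rem=2, I/O yield, promote→Q0. Q0=[P4] Q1=[P1,P2,P3] Q2=[]
t=10-11: P4@Q0 runs 1, rem=1, I/O yield, promote→Q0. Q0=[P4] Q1=[P1,P2,P3] Q2=[]
t=11-12: P4@Q0 runs 1, rem=0, completes. Q0=[] Q1=[P1,P2,P3] Q2=[]
t=12-17: P1@Q1 runs 5, rem=5, quantum used, demote→Q2. Q0=[] Q1=[P2,P3] Q2=[P1]
t=17-22: P2@Q1 runs 5, rem=8, quantum used, demote→Q2. Q0=[] Q1=[P3] Q2=[P1,P2]
t=22-24: P3@Q1 runs 2, rem=0, completes. Q0=[] Q1=[] Q2=[P1,P2]
t=24-29: P1@Q2 runs 5, rem=0, completes. Q0=[] Q1=[] Q2=[P2]
t=29-37: P2@Q2 runs 8, rem=0, completes. Q0=[] Q1=[] Q2=[]

Answer: 1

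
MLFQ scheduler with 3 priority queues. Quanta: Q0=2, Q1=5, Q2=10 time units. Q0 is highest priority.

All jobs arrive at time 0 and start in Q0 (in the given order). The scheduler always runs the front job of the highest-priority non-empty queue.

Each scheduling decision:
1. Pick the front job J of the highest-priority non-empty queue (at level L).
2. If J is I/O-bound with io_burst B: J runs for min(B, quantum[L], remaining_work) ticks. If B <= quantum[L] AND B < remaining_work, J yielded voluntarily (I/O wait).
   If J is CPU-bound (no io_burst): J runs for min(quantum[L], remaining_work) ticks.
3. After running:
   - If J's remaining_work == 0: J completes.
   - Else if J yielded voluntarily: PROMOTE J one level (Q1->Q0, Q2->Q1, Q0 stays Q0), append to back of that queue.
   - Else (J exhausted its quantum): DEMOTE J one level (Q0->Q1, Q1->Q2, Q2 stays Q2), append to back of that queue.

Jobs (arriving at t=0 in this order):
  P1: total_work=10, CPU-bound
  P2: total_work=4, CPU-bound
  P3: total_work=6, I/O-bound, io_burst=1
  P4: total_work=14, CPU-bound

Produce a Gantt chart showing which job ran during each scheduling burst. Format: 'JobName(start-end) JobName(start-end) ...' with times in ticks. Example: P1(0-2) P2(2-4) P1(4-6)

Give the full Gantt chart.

Answer: P1(0-2) P2(2-4) P3(4-5) P4(5-7) P3(7-8) P3(8-9) P3(9-10) P3(10-11) P3(11-12) P1(12-17) P2(17-19) P4(19-24) P1(24-27) P4(27-34)

Derivation:
t=0-2: P1@Q0 runs 2, rem=8, quantum used, demote→Q1. Q0=[P2,P3,P4] Q1=[P1] Q2=[]
t=2-4: P2@Q0 runs 2, rem=2, quantum used, demote→Q1. Q0=[P3,P4] Q1=[P1,P2] Q2=[]
t=4-5: P3@Q0 runs 1, rem=5, I/O yield, promote→Q0. Q0=[P4,P3] Q1=[P1,P2] Q2=[]
t=5-7: P4@Q0 runs 2, rem=12, quantum used, demote→Q1. Q0=[P3] Q1=[P1,P2,P4] Q2=[]
t=7-8: P3@Q0 runs 1, rem=4, I/O yield, promote→Q0. Q0=[P3] Q1=[P1,P2,P4] Q2=[]
t=8-9: P3@Q0 runs 1, rem=3, I/O yield, promote→Q0. Q0=[P3] Q1=[P1,P2,P4] Q2=[]
t=9-10: P3@Q0 runs 1, rem=2, I/O yield, promote→Q0. Q0=[P3] Q1=[P1,P2,P4] Q2=[]
t=10-11: P3@Q0 runs 1, rem=1, I/O yield, promote→Q0. Q0=[P3] Q1=[P1,P2,P4] Q2=[]
t=11-12: P3@Q0 runs 1, rem=0, completes. Q0=[] Q1=[P1,P2,P4] Q2=[]
t=12-17: P1@Q1 runs 5, rem=3, quantum used, demote→Q2. Q0=[] Q1=[P2,P4] Q2=[P1]
t=17-19: P2@Q1 runs 2, rem=0, completes. Q0=[] Q1=[P4] Q2=[P1]
t=19-24: P4@Q1 runs 5, rem=7, quantum used, demote→Q2. Q0=[] Q1=[] Q2=[P1,P4]
t=24-27: P1@Q2 runs 3, rem=0, completes. Q0=[] Q1=[] Q2=[P4]
t=27-34: P4@Q2 runs 7, rem=0, completes. Q0=[] Q1=[] Q2=[]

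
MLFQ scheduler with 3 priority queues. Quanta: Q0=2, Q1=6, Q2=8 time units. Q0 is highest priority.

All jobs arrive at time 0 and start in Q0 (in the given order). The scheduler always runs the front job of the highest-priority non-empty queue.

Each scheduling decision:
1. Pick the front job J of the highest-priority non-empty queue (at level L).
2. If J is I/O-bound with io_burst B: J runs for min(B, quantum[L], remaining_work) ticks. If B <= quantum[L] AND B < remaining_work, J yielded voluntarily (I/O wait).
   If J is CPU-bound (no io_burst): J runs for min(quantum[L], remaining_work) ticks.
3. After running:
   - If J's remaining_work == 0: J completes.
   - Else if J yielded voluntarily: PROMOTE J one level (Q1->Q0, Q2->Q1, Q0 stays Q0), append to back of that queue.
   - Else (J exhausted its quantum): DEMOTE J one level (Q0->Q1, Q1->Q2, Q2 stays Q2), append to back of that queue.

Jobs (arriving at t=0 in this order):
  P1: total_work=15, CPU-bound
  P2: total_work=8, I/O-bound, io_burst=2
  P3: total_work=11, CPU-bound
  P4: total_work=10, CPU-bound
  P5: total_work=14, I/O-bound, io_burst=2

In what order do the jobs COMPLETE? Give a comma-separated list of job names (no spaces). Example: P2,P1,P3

Answer: P2,P5,P1,P3,P4

Derivation:
t=0-2: P1@Q0 runs 2, rem=13, quantum used, demote→Q1. Q0=[P2,P3,P4,P5] Q1=[P1] Q2=[]
t=2-4: P2@Q0 runs 2, rem=6, I/O yield, promote→Q0. Q0=[P3,P4,P5,P2] Q1=[P1] Q2=[]
t=4-6: P3@Q0 runs 2, rem=9, quantum used, demote→Q1. Q0=[P4,P5,P2] Q1=[P1,P3] Q2=[]
t=6-8: P4@Q0 runs 2, rem=8, quantum used, demote→Q1. Q0=[P5,P2] Q1=[P1,P3,P4] Q2=[]
t=8-10: P5@Q0 runs 2, rem=12, I/O yield, promote→Q0. Q0=[P2,P5] Q1=[P1,P3,P4] Q2=[]
t=10-12: P2@Q0 runs 2, rem=4, I/O yield, promote→Q0. Q0=[P5,P2] Q1=[P1,P3,P4] Q2=[]
t=12-14: P5@Q0 runs 2, rem=10, I/O yield, promote→Q0. Q0=[P2,P5] Q1=[P1,P3,P4] Q2=[]
t=14-16: P2@Q0 runs 2, rem=2, I/O yield, promote→Q0. Q0=[P5,P2] Q1=[P1,P3,P4] Q2=[]
t=16-18: P5@Q0 runs 2, rem=8, I/O yield, promote→Q0. Q0=[P2,P5] Q1=[P1,P3,P4] Q2=[]
t=18-20: P2@Q0 runs 2, rem=0, completes. Q0=[P5] Q1=[P1,P3,P4] Q2=[]
t=20-22: P5@Q0 runs 2, rem=6, I/O yield, promote→Q0. Q0=[P5] Q1=[P1,P3,P4] Q2=[]
t=22-24: P5@Q0 runs 2, rem=4, I/O yield, promote→Q0. Q0=[P5] Q1=[P1,P3,P4] Q2=[]
t=24-26: P5@Q0 runs 2, rem=2, I/O yield, promote→Q0. Q0=[P5] Q1=[P1,P3,P4] Q2=[]
t=26-28: P5@Q0 runs 2, rem=0, completes. Q0=[] Q1=[P1,P3,P4] Q2=[]
t=28-34: P1@Q1 runs 6, rem=7, quantum used, demote→Q2. Q0=[] Q1=[P3,P4] Q2=[P1]
t=34-40: P3@Q1 runs 6, rem=3, quantum used, demote→Q2. Q0=[] Q1=[P4] Q2=[P1,P3]
t=40-46: P4@Q1 runs 6, rem=2, quantum used, demote→Q2. Q0=[] Q1=[] Q2=[P1,P3,P4]
t=46-53: P1@Q2 runs 7, rem=0, completes. Q0=[] Q1=[] Q2=[P3,P4]
t=53-56: P3@Q2 runs 3, rem=0, completes. Q0=[] Q1=[] Q2=[P4]
t=56-58: P4@Q2 runs 2, rem=0, completes. Q0=[] Q1=[] Q2=[]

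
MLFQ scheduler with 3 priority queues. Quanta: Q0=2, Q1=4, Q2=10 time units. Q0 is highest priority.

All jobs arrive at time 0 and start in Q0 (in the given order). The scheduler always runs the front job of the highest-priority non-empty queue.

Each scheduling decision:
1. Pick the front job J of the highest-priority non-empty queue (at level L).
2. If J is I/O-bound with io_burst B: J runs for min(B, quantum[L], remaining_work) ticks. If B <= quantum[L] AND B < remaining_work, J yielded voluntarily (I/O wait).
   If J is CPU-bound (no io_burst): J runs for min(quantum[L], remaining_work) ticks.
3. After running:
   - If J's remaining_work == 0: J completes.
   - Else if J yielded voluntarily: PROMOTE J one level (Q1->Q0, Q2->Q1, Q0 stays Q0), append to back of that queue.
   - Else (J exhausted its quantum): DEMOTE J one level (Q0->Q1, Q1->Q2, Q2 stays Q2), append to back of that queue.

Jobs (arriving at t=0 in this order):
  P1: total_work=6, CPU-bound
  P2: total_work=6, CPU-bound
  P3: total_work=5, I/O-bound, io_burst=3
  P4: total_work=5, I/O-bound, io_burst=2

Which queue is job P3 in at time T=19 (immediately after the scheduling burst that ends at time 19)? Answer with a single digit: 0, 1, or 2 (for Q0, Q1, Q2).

t=0-2: P1@Q0 runs 2, rem=4, quantum used, demote→Q1. Q0=[P2,P3,P4] Q1=[P1] Q2=[]
t=2-4: P2@Q0 runs 2, rem=4, quantum used, demote→Q1. Q0=[P3,P4] Q1=[P1,P2] Q2=[]
t=4-6: P3@Q0 runs 2, rem=3, quantum used, demote→Q1. Q0=[P4] Q1=[P1,P2,P3] Q2=[]
t=6-8: P4@Q0 runs 2, rem=3, I/O yield, promote→Q0. Q0=[P4] Q1=[P1,P2,P3] Q2=[]
t=8-10: P4@Q0 runs 2, rem=1, I/O yield, promote→Q0. Q0=[P4] Q1=[P1,P2,P3] Q2=[]
t=10-11: P4@Q0 runs 1, rem=0, completes. Q0=[] Q1=[P1,P2,P3] Q2=[]
t=11-15: P1@Q1 runs 4, rem=0, completes. Q0=[] Q1=[P2,P3] Q2=[]
t=15-19: P2@Q1 runs 4, rem=0, completes. Q0=[] Q1=[P3] Q2=[]
t=19-22: P3@Q1 runs 3, rem=0, completes. Q0=[] Q1=[] Q2=[]

Answer: 1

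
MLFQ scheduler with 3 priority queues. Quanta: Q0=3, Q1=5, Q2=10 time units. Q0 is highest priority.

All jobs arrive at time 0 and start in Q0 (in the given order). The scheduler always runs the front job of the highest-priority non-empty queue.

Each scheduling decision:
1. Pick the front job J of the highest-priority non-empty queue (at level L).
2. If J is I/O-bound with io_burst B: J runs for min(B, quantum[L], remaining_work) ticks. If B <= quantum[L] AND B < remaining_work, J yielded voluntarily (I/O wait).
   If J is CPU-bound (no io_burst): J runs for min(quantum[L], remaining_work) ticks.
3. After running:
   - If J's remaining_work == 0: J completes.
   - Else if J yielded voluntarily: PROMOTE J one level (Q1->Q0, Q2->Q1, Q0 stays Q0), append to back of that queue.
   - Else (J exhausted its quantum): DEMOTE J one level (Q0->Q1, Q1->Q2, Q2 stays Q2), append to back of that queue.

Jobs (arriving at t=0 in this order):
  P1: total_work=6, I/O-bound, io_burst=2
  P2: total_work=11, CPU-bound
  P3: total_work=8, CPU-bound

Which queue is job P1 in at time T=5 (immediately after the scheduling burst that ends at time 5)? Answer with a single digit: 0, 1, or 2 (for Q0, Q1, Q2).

Answer: 0

Derivation:
t=0-2: P1@Q0 runs 2, rem=4, I/O yield, promote→Q0. Q0=[P2,P3,P1] Q1=[] Q2=[]
t=2-5: P2@Q0 runs 3, rem=8, quantum used, demote→Q1. Q0=[P3,P1] Q1=[P2] Q2=[]
t=5-8: P3@Q0 runs 3, rem=5, quantum used, demote→Q1. Q0=[P1] Q1=[P2,P3] Q2=[]
t=8-10: P1@Q0 runs 2, rem=2, I/O yield, promote→Q0. Q0=[P1] Q1=[P2,P3] Q2=[]
t=10-12: P1@Q0 runs 2, rem=0, completes. Q0=[] Q1=[P2,P3] Q2=[]
t=12-17: P2@Q1 runs 5, rem=3, quantum used, demote→Q2. Q0=[] Q1=[P3] Q2=[P2]
t=17-22: P3@Q1 runs 5, rem=0, completes. Q0=[] Q1=[] Q2=[P2]
t=22-25: P2@Q2 runs 3, rem=0, completes. Q0=[] Q1=[] Q2=[]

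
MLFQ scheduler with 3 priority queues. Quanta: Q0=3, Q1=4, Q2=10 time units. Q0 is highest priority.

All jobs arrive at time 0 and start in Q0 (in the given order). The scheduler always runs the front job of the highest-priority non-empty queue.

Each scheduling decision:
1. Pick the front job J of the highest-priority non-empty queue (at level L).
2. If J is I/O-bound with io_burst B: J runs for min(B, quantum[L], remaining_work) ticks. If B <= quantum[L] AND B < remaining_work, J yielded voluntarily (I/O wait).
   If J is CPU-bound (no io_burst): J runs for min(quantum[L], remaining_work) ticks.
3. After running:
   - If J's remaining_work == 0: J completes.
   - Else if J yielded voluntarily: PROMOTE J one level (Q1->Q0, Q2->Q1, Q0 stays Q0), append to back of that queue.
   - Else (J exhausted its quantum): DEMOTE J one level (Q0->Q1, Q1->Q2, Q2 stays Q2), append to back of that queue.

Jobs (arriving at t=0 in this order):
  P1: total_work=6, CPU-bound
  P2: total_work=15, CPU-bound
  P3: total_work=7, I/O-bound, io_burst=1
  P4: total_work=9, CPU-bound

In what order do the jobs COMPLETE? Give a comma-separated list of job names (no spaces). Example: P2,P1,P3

t=0-3: P1@Q0 runs 3, rem=3, quantum used, demote→Q1. Q0=[P2,P3,P4] Q1=[P1] Q2=[]
t=3-6: P2@Q0 runs 3, rem=12, quantum used, demote→Q1. Q0=[P3,P4] Q1=[P1,P2] Q2=[]
t=6-7: P3@Q0 runs 1, rem=6, I/O yield, promote→Q0. Q0=[P4,P3] Q1=[P1,P2] Q2=[]
t=7-10: P4@Q0 runs 3, rem=6, quantum used, demote→Q1. Q0=[P3] Q1=[P1,P2,P4] Q2=[]
t=10-11: P3@Q0 runs 1, rem=5, I/O yield, promote→Q0. Q0=[P3] Q1=[P1,P2,P4] Q2=[]
t=11-12: P3@Q0 runs 1, rem=4, I/O yield, promote→Q0. Q0=[P3] Q1=[P1,P2,P4] Q2=[]
t=12-13: P3@Q0 runs 1, rem=3, I/O yield, promote→Q0. Q0=[P3] Q1=[P1,P2,P4] Q2=[]
t=13-14: P3@Q0 runs 1, rem=2, I/O yield, promote→Q0. Q0=[P3] Q1=[P1,P2,P4] Q2=[]
t=14-15: P3@Q0 runs 1, rem=1, I/O yield, promote→Q0. Q0=[P3] Q1=[P1,P2,P4] Q2=[]
t=15-16: P3@Q0 runs 1, rem=0, completes. Q0=[] Q1=[P1,P2,P4] Q2=[]
t=16-19: P1@Q1 runs 3, rem=0, completes. Q0=[] Q1=[P2,P4] Q2=[]
t=19-23: P2@Q1 runs 4, rem=8, quantum used, demote→Q2. Q0=[] Q1=[P4] Q2=[P2]
t=23-27: P4@Q1 runs 4, rem=2, quantum used, demote→Q2. Q0=[] Q1=[] Q2=[P2,P4]
t=27-35: P2@Q2 runs 8, rem=0, completes. Q0=[] Q1=[] Q2=[P4]
t=35-37: P4@Q2 runs 2, rem=0, completes. Q0=[] Q1=[] Q2=[]

Answer: P3,P1,P2,P4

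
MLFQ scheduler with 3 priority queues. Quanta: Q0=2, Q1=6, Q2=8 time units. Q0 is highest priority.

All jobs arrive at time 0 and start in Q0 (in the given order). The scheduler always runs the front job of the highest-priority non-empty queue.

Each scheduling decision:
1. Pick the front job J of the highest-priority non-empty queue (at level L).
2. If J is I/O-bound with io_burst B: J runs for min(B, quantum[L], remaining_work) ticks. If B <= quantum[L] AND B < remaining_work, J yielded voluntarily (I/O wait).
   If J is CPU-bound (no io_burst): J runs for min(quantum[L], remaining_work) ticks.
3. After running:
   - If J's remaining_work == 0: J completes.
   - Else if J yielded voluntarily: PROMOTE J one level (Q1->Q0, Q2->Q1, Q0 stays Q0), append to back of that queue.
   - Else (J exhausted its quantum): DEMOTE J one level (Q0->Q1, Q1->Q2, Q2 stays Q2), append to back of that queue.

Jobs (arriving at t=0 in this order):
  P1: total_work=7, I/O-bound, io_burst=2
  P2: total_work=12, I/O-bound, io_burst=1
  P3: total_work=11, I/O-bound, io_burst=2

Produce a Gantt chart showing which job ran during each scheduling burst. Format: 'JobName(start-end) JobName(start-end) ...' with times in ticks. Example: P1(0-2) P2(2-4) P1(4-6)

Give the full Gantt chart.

Answer: P1(0-2) P2(2-3) P3(3-5) P1(5-7) P2(7-8) P3(8-10) P1(10-12) P2(12-13) P3(13-15) P1(15-16) P2(16-17) P3(17-19) P2(19-20) P3(20-22) P2(22-23) P3(23-24) P2(24-25) P2(25-26) P2(26-27) P2(27-28) P2(28-29) P2(29-30)

Derivation:
t=0-2: P1@Q0 runs 2, rem=5, I/O yield, promote→Q0. Q0=[P2,P3,P1] Q1=[] Q2=[]
t=2-3: P2@Q0 runs 1, rem=11, I/O yield, promote→Q0. Q0=[P3,P1,P2] Q1=[] Q2=[]
t=3-5: P3@Q0 runs 2, rem=9, I/O yield, promote→Q0. Q0=[P1,P2,P3] Q1=[] Q2=[]
t=5-7: P1@Q0 runs 2, rem=3, I/O yield, promote→Q0. Q0=[P2,P3,P1] Q1=[] Q2=[]
t=7-8: P2@Q0 runs 1, rem=10, I/O yield, promote→Q0. Q0=[P3,P1,P2] Q1=[] Q2=[]
t=8-10: P3@Q0 runs 2, rem=7, I/O yield, promote→Q0. Q0=[P1,P2,P3] Q1=[] Q2=[]
t=10-12: P1@Q0 runs 2, rem=1, I/O yield, promote→Q0. Q0=[P2,P3,P1] Q1=[] Q2=[]
t=12-13: P2@Q0 runs 1, rem=9, I/O yield, promote→Q0. Q0=[P3,P1,P2] Q1=[] Q2=[]
t=13-15: P3@Q0 runs 2, rem=5, I/O yield, promote→Q0. Q0=[P1,P2,P3] Q1=[] Q2=[]
t=15-16: P1@Q0 runs 1, rem=0, completes. Q0=[P2,P3] Q1=[] Q2=[]
t=16-17: P2@Q0 runs 1, rem=8, I/O yield, promote→Q0. Q0=[P3,P2] Q1=[] Q2=[]
t=17-19: P3@Q0 runs 2, rem=3, I/O yield, promote→Q0. Q0=[P2,P3] Q1=[] Q2=[]
t=19-20: P2@Q0 runs 1, rem=7, I/O yield, promote→Q0. Q0=[P3,P2] Q1=[] Q2=[]
t=20-22: P3@Q0 runs 2, rem=1, I/O yield, promote→Q0. Q0=[P2,P3] Q1=[] Q2=[]
t=22-23: P2@Q0 runs 1, rem=6, I/O yield, promote→Q0. Q0=[P3,P2] Q1=[] Q2=[]
t=23-24: P3@Q0 runs 1, rem=0, completes. Q0=[P2] Q1=[] Q2=[]
t=24-25: P2@Q0 runs 1, rem=5, I/O yield, promote→Q0. Q0=[P2] Q1=[] Q2=[]
t=25-26: P2@Q0 runs 1, rem=4, I/O yield, promote→Q0. Q0=[P2] Q1=[] Q2=[]
t=26-27: P2@Q0 runs 1, rem=3, I/O yield, promote→Q0. Q0=[P2] Q1=[] Q2=[]
t=27-28: P2@Q0 runs 1, rem=2, I/O yield, promote→Q0. Q0=[P2] Q1=[] Q2=[]
t=28-29: P2@Q0 runs 1, rem=1, I/O yield, promote→Q0. Q0=[P2] Q1=[] Q2=[]
t=29-30: P2@Q0 runs 1, rem=0, completes. Q0=[] Q1=[] Q2=[]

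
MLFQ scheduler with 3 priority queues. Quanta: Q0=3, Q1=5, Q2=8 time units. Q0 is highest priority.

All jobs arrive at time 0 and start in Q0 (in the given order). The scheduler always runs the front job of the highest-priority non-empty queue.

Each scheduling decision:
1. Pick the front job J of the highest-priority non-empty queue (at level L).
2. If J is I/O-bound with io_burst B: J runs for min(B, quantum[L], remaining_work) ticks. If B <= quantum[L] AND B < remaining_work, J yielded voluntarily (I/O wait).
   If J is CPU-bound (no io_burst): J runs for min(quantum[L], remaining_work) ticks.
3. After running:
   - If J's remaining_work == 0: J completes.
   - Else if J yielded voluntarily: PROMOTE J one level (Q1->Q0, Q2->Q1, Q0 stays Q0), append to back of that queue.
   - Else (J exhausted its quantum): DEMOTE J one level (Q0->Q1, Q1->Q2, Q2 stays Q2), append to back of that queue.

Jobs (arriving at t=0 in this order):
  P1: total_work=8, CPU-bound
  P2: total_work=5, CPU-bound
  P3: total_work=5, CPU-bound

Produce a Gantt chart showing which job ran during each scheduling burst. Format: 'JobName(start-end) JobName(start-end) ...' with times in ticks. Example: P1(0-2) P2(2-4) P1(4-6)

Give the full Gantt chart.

t=0-3: P1@Q0 runs 3, rem=5, quantum used, demote→Q1. Q0=[P2,P3] Q1=[P1] Q2=[]
t=3-6: P2@Q0 runs 3, rem=2, quantum used, demote→Q1. Q0=[P3] Q1=[P1,P2] Q2=[]
t=6-9: P3@Q0 runs 3, rem=2, quantum used, demote→Q1. Q0=[] Q1=[P1,P2,P3] Q2=[]
t=9-14: P1@Q1 runs 5, rem=0, completes. Q0=[] Q1=[P2,P3] Q2=[]
t=14-16: P2@Q1 runs 2, rem=0, completes. Q0=[] Q1=[P3] Q2=[]
t=16-18: P3@Q1 runs 2, rem=0, completes. Q0=[] Q1=[] Q2=[]

Answer: P1(0-3) P2(3-6) P3(6-9) P1(9-14) P2(14-16) P3(16-18)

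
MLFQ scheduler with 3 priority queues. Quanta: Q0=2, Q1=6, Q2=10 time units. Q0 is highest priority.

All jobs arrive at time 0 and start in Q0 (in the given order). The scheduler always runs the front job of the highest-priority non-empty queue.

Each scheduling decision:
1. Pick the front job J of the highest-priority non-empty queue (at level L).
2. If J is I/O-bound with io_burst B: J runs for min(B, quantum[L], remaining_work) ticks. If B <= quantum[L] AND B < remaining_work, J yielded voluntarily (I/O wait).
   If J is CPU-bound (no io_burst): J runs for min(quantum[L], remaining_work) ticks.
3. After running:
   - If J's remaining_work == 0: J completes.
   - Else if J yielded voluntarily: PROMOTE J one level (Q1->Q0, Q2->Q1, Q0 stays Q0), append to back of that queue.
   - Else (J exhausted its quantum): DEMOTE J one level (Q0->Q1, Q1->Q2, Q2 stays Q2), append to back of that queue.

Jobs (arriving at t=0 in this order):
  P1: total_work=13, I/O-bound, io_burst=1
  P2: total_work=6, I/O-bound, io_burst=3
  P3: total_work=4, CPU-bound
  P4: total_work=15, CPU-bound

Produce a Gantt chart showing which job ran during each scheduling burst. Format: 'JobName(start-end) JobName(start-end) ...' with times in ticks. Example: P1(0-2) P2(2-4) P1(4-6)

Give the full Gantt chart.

Answer: P1(0-1) P2(1-3) P3(3-5) P4(5-7) P1(7-8) P1(8-9) P1(9-10) P1(10-11) P1(11-12) P1(12-13) P1(13-14) P1(14-15) P1(15-16) P1(16-17) P1(17-18) P1(18-19) P2(19-22) P2(22-23) P3(23-25) P4(25-31) P4(31-38)

Derivation:
t=0-1: P1@Q0 runs 1, rem=12, I/O yield, promote→Q0. Q0=[P2,P3,P4,P1] Q1=[] Q2=[]
t=1-3: P2@Q0 runs 2, rem=4, quantum used, demote→Q1. Q0=[P3,P4,P1] Q1=[P2] Q2=[]
t=3-5: P3@Q0 runs 2, rem=2, quantum used, demote→Q1. Q0=[P4,P1] Q1=[P2,P3] Q2=[]
t=5-7: P4@Q0 runs 2, rem=13, quantum used, demote→Q1. Q0=[P1] Q1=[P2,P3,P4] Q2=[]
t=7-8: P1@Q0 runs 1, rem=11, I/O yield, promote→Q0. Q0=[P1] Q1=[P2,P3,P4] Q2=[]
t=8-9: P1@Q0 runs 1, rem=10, I/O yield, promote→Q0. Q0=[P1] Q1=[P2,P3,P4] Q2=[]
t=9-10: P1@Q0 runs 1, rem=9, I/O yield, promote→Q0. Q0=[P1] Q1=[P2,P3,P4] Q2=[]
t=10-11: P1@Q0 runs 1, rem=8, I/O yield, promote→Q0. Q0=[P1] Q1=[P2,P3,P4] Q2=[]
t=11-12: P1@Q0 runs 1, rem=7, I/O yield, promote→Q0. Q0=[P1] Q1=[P2,P3,P4] Q2=[]
t=12-13: P1@Q0 runs 1, rem=6, I/O yield, promote→Q0. Q0=[P1] Q1=[P2,P3,P4] Q2=[]
t=13-14: P1@Q0 runs 1, rem=5, I/O yield, promote→Q0. Q0=[P1] Q1=[P2,P3,P4] Q2=[]
t=14-15: P1@Q0 runs 1, rem=4, I/O yield, promote→Q0. Q0=[P1] Q1=[P2,P3,P4] Q2=[]
t=15-16: P1@Q0 runs 1, rem=3, I/O yield, promote→Q0. Q0=[P1] Q1=[P2,P3,P4] Q2=[]
t=16-17: P1@Q0 runs 1, rem=2, I/O yield, promote→Q0. Q0=[P1] Q1=[P2,P3,P4] Q2=[]
t=17-18: P1@Q0 runs 1, rem=1, I/O yield, promote→Q0. Q0=[P1] Q1=[P2,P3,P4] Q2=[]
t=18-19: P1@Q0 runs 1, rem=0, completes. Q0=[] Q1=[P2,P3,P4] Q2=[]
t=19-22: P2@Q1 runs 3, rem=1, I/O yield, promote→Q0. Q0=[P2] Q1=[P3,P4] Q2=[]
t=22-23: P2@Q0 runs 1, rem=0, completes. Q0=[] Q1=[P3,P4] Q2=[]
t=23-25: P3@Q1 runs 2, rem=0, completes. Q0=[] Q1=[P4] Q2=[]
t=25-31: P4@Q1 runs 6, rem=7, quantum used, demote→Q2. Q0=[] Q1=[] Q2=[P4]
t=31-38: P4@Q2 runs 7, rem=0, completes. Q0=[] Q1=[] Q2=[]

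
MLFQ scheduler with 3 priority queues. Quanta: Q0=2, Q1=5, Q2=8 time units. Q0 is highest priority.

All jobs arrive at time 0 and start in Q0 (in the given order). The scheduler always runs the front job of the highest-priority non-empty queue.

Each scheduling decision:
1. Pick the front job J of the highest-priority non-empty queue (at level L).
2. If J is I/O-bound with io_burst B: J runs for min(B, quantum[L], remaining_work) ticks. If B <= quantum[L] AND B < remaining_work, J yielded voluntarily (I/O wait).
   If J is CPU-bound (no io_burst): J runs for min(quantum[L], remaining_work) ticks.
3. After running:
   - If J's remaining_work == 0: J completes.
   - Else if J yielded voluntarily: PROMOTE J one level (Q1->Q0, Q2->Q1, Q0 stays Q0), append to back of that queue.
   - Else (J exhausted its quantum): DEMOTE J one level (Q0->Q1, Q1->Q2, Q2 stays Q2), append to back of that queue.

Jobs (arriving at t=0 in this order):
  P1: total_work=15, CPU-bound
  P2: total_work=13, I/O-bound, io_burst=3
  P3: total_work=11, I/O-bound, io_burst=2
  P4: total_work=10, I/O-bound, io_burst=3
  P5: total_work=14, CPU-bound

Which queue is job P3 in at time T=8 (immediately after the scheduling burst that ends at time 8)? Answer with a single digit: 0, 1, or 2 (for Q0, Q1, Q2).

Answer: 0

Derivation:
t=0-2: P1@Q0 runs 2, rem=13, quantum used, demote→Q1. Q0=[P2,P3,P4,P5] Q1=[P1] Q2=[]
t=2-4: P2@Q0 runs 2, rem=11, quantum used, demote→Q1. Q0=[P3,P4,P5] Q1=[P1,P2] Q2=[]
t=4-6: P3@Q0 runs 2, rem=9, I/O yield, promote→Q0. Q0=[P4,P5,P3] Q1=[P1,P2] Q2=[]
t=6-8: P4@Q0 runs 2, rem=8, quantum used, demote→Q1. Q0=[P5,P3] Q1=[P1,P2,P4] Q2=[]
t=8-10: P5@Q0 runs 2, rem=12, quantum used, demote→Q1. Q0=[P3] Q1=[P1,P2,P4,P5] Q2=[]
t=10-12: P3@Q0 runs 2, rem=7, I/O yield, promote→Q0. Q0=[P3] Q1=[P1,P2,P4,P5] Q2=[]
t=12-14: P3@Q0 runs 2, rem=5, I/O yield, promote→Q0. Q0=[P3] Q1=[P1,P2,P4,P5] Q2=[]
t=14-16: P3@Q0 runs 2, rem=3, I/O yield, promote→Q0. Q0=[P3] Q1=[P1,P2,P4,P5] Q2=[]
t=16-18: P3@Q0 runs 2, rem=1, I/O yield, promote→Q0. Q0=[P3] Q1=[P1,P2,P4,P5] Q2=[]
t=18-19: P3@Q0 runs 1, rem=0, completes. Q0=[] Q1=[P1,P2,P4,P5] Q2=[]
t=19-24: P1@Q1 runs 5, rem=8, quantum used, demote→Q2. Q0=[] Q1=[P2,P4,P5] Q2=[P1]
t=24-27: P2@Q1 runs 3, rem=8, I/O yield, promote→Q0. Q0=[P2] Q1=[P4,P5] Q2=[P1]
t=27-29: P2@Q0 runs 2, rem=6, quantum used, demote→Q1. Q0=[] Q1=[P4,P5,P2] Q2=[P1]
t=29-32: P4@Q1 runs 3, rem=5, I/O yield, promote→Q0. Q0=[P4] Q1=[P5,P2] Q2=[P1]
t=32-34: P4@Q0 runs 2, rem=3, quantum used, demote→Q1. Q0=[] Q1=[P5,P2,P4] Q2=[P1]
t=34-39: P5@Q1 runs 5, rem=7, quantum used, demote→Q2. Q0=[] Q1=[P2,P4] Q2=[P1,P5]
t=39-42: P2@Q1 runs 3, rem=3, I/O yield, promote→Q0. Q0=[P2] Q1=[P4] Q2=[P1,P5]
t=42-44: P2@Q0 runs 2, rem=1, quantum used, demote→Q1. Q0=[] Q1=[P4,P2] Q2=[P1,P5]
t=44-47: P4@Q1 runs 3, rem=0, completes. Q0=[] Q1=[P2] Q2=[P1,P5]
t=47-48: P2@Q1 runs 1, rem=0, completes. Q0=[] Q1=[] Q2=[P1,P5]
t=48-56: P1@Q2 runs 8, rem=0, completes. Q0=[] Q1=[] Q2=[P5]
t=56-63: P5@Q2 runs 7, rem=0, completes. Q0=[] Q1=[] Q2=[]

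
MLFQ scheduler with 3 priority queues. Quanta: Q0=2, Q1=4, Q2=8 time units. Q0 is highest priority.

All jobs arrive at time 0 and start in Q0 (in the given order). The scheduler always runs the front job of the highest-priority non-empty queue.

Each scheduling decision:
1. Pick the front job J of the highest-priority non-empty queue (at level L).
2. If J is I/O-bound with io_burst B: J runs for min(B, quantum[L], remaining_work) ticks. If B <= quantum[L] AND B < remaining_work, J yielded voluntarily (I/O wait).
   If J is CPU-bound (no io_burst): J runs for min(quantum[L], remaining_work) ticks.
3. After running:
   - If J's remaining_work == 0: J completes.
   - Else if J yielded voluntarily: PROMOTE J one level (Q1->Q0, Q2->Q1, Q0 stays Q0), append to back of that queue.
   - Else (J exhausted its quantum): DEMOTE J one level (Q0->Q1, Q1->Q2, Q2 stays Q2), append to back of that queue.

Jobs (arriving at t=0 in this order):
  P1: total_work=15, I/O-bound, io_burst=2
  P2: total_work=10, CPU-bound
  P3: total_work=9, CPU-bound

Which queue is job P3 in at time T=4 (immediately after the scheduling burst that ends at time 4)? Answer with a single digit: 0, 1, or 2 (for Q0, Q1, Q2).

Answer: 0

Derivation:
t=0-2: P1@Q0 runs 2, rem=13, I/O yield, promote→Q0. Q0=[P2,P3,P1] Q1=[] Q2=[]
t=2-4: P2@Q0 runs 2, rem=8, quantum used, demote→Q1. Q0=[P3,P1] Q1=[P2] Q2=[]
t=4-6: P3@Q0 runs 2, rem=7, quantum used, demote→Q1. Q0=[P1] Q1=[P2,P3] Q2=[]
t=6-8: P1@Q0 runs 2, rem=11, I/O yield, promote→Q0. Q0=[P1] Q1=[P2,P3] Q2=[]
t=8-10: P1@Q0 runs 2, rem=9, I/O yield, promote→Q0. Q0=[P1] Q1=[P2,P3] Q2=[]
t=10-12: P1@Q0 runs 2, rem=7, I/O yield, promote→Q0. Q0=[P1] Q1=[P2,P3] Q2=[]
t=12-14: P1@Q0 runs 2, rem=5, I/O yield, promote→Q0. Q0=[P1] Q1=[P2,P3] Q2=[]
t=14-16: P1@Q0 runs 2, rem=3, I/O yield, promote→Q0. Q0=[P1] Q1=[P2,P3] Q2=[]
t=16-18: P1@Q0 runs 2, rem=1, I/O yield, promote→Q0. Q0=[P1] Q1=[P2,P3] Q2=[]
t=18-19: P1@Q0 runs 1, rem=0, completes. Q0=[] Q1=[P2,P3] Q2=[]
t=19-23: P2@Q1 runs 4, rem=4, quantum used, demote→Q2. Q0=[] Q1=[P3] Q2=[P2]
t=23-27: P3@Q1 runs 4, rem=3, quantum used, demote→Q2. Q0=[] Q1=[] Q2=[P2,P3]
t=27-31: P2@Q2 runs 4, rem=0, completes. Q0=[] Q1=[] Q2=[P3]
t=31-34: P3@Q2 runs 3, rem=0, completes. Q0=[] Q1=[] Q2=[]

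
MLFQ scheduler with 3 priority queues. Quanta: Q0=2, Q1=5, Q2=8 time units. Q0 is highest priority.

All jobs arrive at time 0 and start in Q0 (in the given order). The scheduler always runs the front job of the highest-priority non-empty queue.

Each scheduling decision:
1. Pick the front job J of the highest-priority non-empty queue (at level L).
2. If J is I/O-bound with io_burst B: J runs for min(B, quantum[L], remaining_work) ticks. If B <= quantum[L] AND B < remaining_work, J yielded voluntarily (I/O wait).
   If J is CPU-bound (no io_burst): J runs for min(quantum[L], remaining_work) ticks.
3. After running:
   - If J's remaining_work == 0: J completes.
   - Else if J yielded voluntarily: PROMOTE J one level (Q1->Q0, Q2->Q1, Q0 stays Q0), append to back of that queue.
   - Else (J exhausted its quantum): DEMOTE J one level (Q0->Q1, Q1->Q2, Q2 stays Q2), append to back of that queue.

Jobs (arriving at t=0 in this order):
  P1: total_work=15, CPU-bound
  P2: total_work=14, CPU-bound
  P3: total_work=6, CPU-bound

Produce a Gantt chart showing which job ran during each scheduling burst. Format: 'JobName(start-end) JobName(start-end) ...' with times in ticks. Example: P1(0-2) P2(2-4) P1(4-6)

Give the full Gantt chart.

t=0-2: P1@Q0 runs 2, rem=13, quantum used, demote→Q1. Q0=[P2,P3] Q1=[P1] Q2=[]
t=2-4: P2@Q0 runs 2, rem=12, quantum used, demote→Q1. Q0=[P3] Q1=[P1,P2] Q2=[]
t=4-6: P3@Q0 runs 2, rem=4, quantum used, demote→Q1. Q0=[] Q1=[P1,P2,P3] Q2=[]
t=6-11: P1@Q1 runs 5, rem=8, quantum used, demote→Q2. Q0=[] Q1=[P2,P3] Q2=[P1]
t=11-16: P2@Q1 runs 5, rem=7, quantum used, demote→Q2. Q0=[] Q1=[P3] Q2=[P1,P2]
t=16-20: P3@Q1 runs 4, rem=0, completes. Q0=[] Q1=[] Q2=[P1,P2]
t=20-28: P1@Q2 runs 8, rem=0, completes. Q0=[] Q1=[] Q2=[P2]
t=28-35: P2@Q2 runs 7, rem=0, completes. Q0=[] Q1=[] Q2=[]

Answer: P1(0-2) P2(2-4) P3(4-6) P1(6-11) P2(11-16) P3(16-20) P1(20-28) P2(28-35)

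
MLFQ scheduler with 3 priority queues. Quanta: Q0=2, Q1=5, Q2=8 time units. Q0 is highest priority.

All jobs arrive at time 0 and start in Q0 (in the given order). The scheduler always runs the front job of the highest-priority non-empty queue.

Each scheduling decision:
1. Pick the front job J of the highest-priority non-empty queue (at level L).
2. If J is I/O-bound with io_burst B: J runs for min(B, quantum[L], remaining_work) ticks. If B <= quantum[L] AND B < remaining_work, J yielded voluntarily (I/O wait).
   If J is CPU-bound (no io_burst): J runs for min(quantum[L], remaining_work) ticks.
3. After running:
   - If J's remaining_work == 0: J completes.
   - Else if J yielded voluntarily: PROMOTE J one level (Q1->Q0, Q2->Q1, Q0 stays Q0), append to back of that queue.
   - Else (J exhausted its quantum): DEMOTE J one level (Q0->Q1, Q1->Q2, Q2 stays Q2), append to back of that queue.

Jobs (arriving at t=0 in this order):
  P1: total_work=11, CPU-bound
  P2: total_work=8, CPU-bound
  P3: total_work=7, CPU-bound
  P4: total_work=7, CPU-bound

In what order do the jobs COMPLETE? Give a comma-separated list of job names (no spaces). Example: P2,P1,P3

Answer: P3,P4,P1,P2

Derivation:
t=0-2: P1@Q0 runs 2, rem=9, quantum used, demote→Q1. Q0=[P2,P3,P4] Q1=[P1] Q2=[]
t=2-4: P2@Q0 runs 2, rem=6, quantum used, demote→Q1. Q0=[P3,P4] Q1=[P1,P2] Q2=[]
t=4-6: P3@Q0 runs 2, rem=5, quantum used, demote→Q1. Q0=[P4] Q1=[P1,P2,P3] Q2=[]
t=6-8: P4@Q0 runs 2, rem=5, quantum used, demote→Q1. Q0=[] Q1=[P1,P2,P3,P4] Q2=[]
t=8-13: P1@Q1 runs 5, rem=4, quantum used, demote→Q2. Q0=[] Q1=[P2,P3,P4] Q2=[P1]
t=13-18: P2@Q1 runs 5, rem=1, quantum used, demote→Q2. Q0=[] Q1=[P3,P4] Q2=[P1,P2]
t=18-23: P3@Q1 runs 5, rem=0, completes. Q0=[] Q1=[P4] Q2=[P1,P2]
t=23-28: P4@Q1 runs 5, rem=0, completes. Q0=[] Q1=[] Q2=[P1,P2]
t=28-32: P1@Q2 runs 4, rem=0, completes. Q0=[] Q1=[] Q2=[P2]
t=32-33: P2@Q2 runs 1, rem=0, completes. Q0=[] Q1=[] Q2=[]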